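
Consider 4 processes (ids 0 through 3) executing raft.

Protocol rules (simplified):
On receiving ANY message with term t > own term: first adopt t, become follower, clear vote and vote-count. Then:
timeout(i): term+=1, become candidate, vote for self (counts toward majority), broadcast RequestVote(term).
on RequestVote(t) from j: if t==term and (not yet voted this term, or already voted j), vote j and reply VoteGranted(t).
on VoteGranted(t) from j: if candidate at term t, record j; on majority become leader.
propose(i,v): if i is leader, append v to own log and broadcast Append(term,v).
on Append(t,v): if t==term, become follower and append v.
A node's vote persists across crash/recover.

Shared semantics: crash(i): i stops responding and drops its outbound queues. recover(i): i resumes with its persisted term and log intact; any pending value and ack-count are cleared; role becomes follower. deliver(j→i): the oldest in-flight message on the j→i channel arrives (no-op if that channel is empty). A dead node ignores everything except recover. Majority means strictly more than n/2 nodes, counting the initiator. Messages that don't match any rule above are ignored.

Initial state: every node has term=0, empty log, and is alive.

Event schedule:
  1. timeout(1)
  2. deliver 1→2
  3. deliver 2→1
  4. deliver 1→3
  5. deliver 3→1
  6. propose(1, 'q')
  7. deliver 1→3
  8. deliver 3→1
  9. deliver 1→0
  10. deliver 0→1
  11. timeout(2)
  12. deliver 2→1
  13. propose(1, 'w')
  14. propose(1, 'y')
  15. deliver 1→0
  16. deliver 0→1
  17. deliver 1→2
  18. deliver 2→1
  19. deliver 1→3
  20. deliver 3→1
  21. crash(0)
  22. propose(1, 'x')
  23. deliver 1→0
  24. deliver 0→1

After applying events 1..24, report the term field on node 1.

2

e1 timeout(1): 1[cand,t=1,-]
e2 deliver 1→2: 2[foll,t=1,-]
e3 deliver 2→1: ·
e4 deliver 1→3: 3[foll,t=1,-]
e5 deliver 3→1: 1[lead,t=1,-]
e6 propose(1,'q'): 1[lead,t=1,q]
e7 deliver 1→3: 3[foll,t=1,q]
e8 deliver 3→1: ·
e9 deliver 1→0: 0[foll,t=1,-]
e10 deliver 0→1: ·
e11 timeout(2): 2[cand,t=2,-]
e12 deliver 2→1: 1[foll,t=2,q]
e13 propose(1,'w'): ·
e14 propose(1,'y'): ·
e15 deliver 1→0: 0[foll,t=1,q]
e16 deliver 0→1: ·
e17 deliver 1→2: ·
e18 deliver 2→1: ·
e19 deliver 1→3: ·
e20 deliver 3→1: ·
e21 crash(0): 0[✗foll,t=1,q]
e22 propose(1,'x'): ·
e23 deliver 1→0: ·
e24 deliver 0→1: ·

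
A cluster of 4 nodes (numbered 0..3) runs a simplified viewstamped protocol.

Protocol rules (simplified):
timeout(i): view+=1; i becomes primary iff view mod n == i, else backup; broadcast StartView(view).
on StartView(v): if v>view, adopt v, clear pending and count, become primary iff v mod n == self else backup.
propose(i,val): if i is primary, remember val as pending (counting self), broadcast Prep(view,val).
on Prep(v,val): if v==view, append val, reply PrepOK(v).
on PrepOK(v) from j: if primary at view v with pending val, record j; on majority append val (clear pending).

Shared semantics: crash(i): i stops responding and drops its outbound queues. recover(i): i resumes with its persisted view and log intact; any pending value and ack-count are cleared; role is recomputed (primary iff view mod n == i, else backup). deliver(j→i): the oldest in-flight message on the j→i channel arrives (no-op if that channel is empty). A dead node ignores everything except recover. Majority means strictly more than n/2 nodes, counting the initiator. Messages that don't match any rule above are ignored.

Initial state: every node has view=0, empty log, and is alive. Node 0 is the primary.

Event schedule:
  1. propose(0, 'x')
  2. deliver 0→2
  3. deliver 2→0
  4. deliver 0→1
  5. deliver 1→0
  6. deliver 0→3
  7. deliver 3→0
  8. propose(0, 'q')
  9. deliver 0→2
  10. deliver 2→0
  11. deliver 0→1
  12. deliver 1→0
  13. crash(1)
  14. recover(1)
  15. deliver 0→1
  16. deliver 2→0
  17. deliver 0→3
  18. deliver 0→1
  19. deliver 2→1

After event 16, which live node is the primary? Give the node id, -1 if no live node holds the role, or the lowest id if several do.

0

step 1 propose(0,'x'): —
step 2 deliver 0→2: 2={back,v=0,log=x}
step 3 deliver 2→0: —
step 4 deliver 0→1: 1={back,v=0,log=x}
step 5 deliver 1→0: 0={prim,v=0,log=x}
step 6 deliver 0→3: 3={back,v=0,log=x}
step 7 deliver 3→0: —
step 8 propose(0,'q'): —
step 9 deliver 0→2: 2={back,v=0,log=x,q}
step 10 deliver 2→0: —
step 11 deliver 0→1: 1={back,v=0,log=x,q}
step 12 deliver 1→0: 0={prim,v=0,log=x,q}
step 13 crash(1): 1={✗back,v=0,log=x,q}
step 14 recover(1): 1={back,v=0,log=x,q}
step 15 deliver 0→1: —
step 16 deliver 2→0: —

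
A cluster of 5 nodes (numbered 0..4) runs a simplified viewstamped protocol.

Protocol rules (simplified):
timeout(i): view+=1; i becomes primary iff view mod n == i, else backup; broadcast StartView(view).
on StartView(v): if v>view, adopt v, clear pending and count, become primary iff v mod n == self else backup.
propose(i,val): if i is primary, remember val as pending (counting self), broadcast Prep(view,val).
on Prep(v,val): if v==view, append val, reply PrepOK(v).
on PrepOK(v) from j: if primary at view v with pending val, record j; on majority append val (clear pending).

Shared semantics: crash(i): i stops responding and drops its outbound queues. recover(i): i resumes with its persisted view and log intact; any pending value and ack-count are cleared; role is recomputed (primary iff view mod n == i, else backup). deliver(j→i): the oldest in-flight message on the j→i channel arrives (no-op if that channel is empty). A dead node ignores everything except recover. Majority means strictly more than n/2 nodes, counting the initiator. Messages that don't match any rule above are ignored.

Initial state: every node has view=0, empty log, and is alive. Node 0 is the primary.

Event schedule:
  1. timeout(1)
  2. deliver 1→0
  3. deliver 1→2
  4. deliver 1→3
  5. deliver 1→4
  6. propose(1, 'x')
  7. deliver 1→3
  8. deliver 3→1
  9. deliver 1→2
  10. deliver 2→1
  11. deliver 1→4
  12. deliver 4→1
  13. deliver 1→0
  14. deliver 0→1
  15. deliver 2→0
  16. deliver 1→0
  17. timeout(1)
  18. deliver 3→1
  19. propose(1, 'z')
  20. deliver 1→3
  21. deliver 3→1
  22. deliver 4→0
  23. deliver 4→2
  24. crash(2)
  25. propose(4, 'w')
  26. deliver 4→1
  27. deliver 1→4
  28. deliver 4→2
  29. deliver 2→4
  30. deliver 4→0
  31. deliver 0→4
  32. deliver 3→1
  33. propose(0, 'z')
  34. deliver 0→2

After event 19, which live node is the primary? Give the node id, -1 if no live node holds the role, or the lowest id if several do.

step 1 timeout(1): 1={prim,v=1,log=-}
step 2 deliver 1→0: 0={back,v=1,log=-}
step 3 deliver 1→2: 2={back,v=1,log=-}
step 4 deliver 1→3: 3={back,v=1,log=-}
step 5 deliver 1→4: 4={back,v=1,log=-}
step 6 propose(1,'x'): —
step 7 deliver 1→3: 3={back,v=1,log=x}
step 8 deliver 3→1: —
step 9 deliver 1→2: 2={back,v=1,log=x}
step 10 deliver 2→1: 1={prim,v=1,log=x}
step 11 deliver 1→4: 4={back,v=1,log=x}
step 12 deliver 4→1: —
step 13 deliver 1→0: 0={back,v=1,log=x}
step 14 deliver 0→1: —
step 15 deliver 2→0: —
step 16 deliver 1→0: —
step 17 timeout(1): 1={back,v=2,log=x}
step 18 deliver 3→1: —
step 19 propose(1,'z'): —

-1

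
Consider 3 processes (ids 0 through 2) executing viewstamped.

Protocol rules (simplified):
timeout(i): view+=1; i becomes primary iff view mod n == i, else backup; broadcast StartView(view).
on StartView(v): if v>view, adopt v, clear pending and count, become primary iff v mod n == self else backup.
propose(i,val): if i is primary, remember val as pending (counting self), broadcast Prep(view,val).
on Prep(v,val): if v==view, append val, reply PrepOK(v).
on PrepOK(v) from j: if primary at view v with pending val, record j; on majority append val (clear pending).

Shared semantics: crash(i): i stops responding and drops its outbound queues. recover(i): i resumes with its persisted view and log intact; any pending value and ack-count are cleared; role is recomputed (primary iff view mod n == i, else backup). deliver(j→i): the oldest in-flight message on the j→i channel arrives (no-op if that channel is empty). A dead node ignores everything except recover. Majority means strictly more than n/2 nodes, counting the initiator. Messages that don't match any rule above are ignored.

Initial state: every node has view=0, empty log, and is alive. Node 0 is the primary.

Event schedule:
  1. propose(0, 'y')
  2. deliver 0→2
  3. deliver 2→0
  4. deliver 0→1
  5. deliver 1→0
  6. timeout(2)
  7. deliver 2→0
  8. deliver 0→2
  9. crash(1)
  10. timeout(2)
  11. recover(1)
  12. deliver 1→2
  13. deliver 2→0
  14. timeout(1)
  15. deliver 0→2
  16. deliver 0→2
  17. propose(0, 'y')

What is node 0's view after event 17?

after 1 — propose(0,'y'): ·
after 2 — deliver 0→2: n2:back/v0/[y]
after 3 — deliver 2→0: n0:prim/v0/[y]
after 4 — deliver 0→1: n1:back/v0/[y]
after 5 — deliver 1→0: ·
after 6 — timeout(2): n2:back/v1/[y]
after 7 — deliver 2→0: n0:back/v1/[y]
after 8 — deliver 0→2: ·
after 9 — crash(1): n1:✗back/v0/[y]
after 10 — timeout(2): n2:prim/v2/[y]
after 11 — recover(1): n1:back/v0/[y]
after 12 — deliver 1→2: ·
after 13 — deliver 2→0: n0:back/v2/[y]
after 14 — timeout(1): n1:prim/v1/[y]
after 15 — deliver 0→2: ·
after 16 — deliver 0→2: ·
after 17 — propose(0,'y'): ·

2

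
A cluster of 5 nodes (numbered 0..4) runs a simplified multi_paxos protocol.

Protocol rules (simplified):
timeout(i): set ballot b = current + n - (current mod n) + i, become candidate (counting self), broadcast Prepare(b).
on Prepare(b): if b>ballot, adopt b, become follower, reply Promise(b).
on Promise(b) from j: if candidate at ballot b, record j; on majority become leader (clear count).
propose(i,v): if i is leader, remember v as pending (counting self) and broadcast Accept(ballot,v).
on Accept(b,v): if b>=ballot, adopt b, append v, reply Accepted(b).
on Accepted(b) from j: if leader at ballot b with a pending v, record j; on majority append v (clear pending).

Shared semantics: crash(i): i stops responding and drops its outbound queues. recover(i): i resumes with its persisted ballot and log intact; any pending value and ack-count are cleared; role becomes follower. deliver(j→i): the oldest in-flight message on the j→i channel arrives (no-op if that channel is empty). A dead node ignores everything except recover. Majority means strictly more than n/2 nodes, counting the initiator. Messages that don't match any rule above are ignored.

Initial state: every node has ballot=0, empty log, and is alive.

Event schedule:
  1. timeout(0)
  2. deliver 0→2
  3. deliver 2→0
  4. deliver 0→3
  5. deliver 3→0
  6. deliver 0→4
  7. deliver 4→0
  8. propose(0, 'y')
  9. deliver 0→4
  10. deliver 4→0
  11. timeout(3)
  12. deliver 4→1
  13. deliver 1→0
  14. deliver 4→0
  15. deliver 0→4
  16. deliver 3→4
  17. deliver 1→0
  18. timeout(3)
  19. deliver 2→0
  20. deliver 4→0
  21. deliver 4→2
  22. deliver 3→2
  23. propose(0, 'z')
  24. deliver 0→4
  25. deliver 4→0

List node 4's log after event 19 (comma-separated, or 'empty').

y

[1] timeout(0) → N0(cand b5 [-])
[2] deliver 0→2 → N2(foll b5 [-])
[3] deliver 2→0 → ∅
[4] deliver 0→3 → N3(foll b5 [-])
[5] deliver 3→0 → N0(lead b5 [-])
[6] deliver 0→4 → N4(foll b5 [-])
[7] deliver 4→0 → ∅
[8] propose(0,'y') → ∅
[9] deliver 0→4 → N4(foll b5 [y])
[10] deliver 4→0 → ∅
[11] timeout(3) → N3(cand b13 [-])
[12] deliver 4→1 → ∅
[13] deliver 1→0 → ∅
[14] deliver 4→0 → ∅
[15] deliver 0→4 → ∅
[16] deliver 3→4 → N4(foll b13 [y])
[17] deliver 1→0 → ∅
[18] timeout(3) → N3(cand b18 [-])
[19] deliver 2→0 → ∅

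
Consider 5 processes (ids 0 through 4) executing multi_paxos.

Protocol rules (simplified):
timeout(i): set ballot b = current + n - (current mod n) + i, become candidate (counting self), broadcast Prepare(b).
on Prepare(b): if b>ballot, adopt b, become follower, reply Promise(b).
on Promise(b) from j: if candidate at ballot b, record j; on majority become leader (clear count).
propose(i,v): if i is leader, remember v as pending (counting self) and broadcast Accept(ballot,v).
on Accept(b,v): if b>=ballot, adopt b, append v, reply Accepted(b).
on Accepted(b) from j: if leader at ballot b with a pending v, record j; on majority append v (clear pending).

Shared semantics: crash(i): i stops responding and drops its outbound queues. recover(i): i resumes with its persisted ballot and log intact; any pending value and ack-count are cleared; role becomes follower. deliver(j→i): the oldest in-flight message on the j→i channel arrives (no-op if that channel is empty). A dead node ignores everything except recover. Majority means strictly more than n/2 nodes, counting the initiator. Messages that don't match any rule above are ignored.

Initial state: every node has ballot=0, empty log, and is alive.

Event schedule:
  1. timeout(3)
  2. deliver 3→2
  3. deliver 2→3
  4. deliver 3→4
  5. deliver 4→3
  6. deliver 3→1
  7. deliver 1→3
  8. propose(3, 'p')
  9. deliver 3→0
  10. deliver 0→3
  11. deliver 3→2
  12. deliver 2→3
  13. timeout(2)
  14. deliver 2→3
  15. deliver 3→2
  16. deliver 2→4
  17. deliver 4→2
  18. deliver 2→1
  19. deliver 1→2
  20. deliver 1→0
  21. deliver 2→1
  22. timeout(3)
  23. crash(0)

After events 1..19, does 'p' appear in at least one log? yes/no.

yes

[1] timeout(3) → N3(cand b8 [-])
[2] deliver 3→2 → N2(foll b8 [-])
[3] deliver 2→3 → ∅
[4] deliver 3→4 → N4(foll b8 [-])
[5] deliver 4→3 → N3(lead b8 [-])
[6] deliver 3→1 → N1(foll b8 [-])
[7] deliver 1→3 → ∅
[8] propose(3,'p') → ∅
[9] deliver 3→0 → N0(foll b8 [-])
[10] deliver 0→3 → ∅
[11] deliver 3→2 → N2(foll b8 [p])
[12] deliver 2→3 → ∅
[13] timeout(2) → N2(cand b12 [p])
[14] deliver 2→3 → N3(foll b12 [-])
[15] deliver 3→2 → ∅
[16] deliver 2→4 → N4(foll b12 [-])
[17] deliver 4→2 → N2(lead b12 [p])
[18] deliver 2→1 → N1(foll b12 [-])
[19] deliver 1→2 → ∅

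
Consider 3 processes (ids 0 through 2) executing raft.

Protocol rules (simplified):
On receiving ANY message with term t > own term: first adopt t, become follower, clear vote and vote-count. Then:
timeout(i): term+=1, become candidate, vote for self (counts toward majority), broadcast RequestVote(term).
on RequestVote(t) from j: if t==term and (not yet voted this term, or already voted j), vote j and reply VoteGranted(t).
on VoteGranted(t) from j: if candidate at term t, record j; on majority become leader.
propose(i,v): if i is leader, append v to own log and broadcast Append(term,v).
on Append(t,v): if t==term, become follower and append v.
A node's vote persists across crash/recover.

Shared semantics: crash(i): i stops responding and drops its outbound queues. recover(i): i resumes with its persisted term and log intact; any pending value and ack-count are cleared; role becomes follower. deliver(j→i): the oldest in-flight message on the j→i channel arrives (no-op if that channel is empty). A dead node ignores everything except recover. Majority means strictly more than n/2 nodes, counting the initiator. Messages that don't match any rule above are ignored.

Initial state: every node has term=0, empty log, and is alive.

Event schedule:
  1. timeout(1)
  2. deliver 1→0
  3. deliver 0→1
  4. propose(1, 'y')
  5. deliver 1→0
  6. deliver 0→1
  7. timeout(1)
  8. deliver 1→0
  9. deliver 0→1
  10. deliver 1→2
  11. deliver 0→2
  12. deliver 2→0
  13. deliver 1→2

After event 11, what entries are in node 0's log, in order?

after 1 — timeout(1): n1:cand/t1/[-]
after 2 — deliver 1→0: n0:foll/t1/[-]
after 3 — deliver 0→1: n1:lead/t1/[-]
after 4 — propose(1,'y'): n1:lead/t1/[y]
after 5 — deliver 1→0: n0:foll/t1/[y]
after 6 — deliver 0→1: ·
after 7 — timeout(1): n1:cand/t2/[y]
after 8 — deliver 1→0: n0:foll/t2/[y]
after 9 — deliver 0→1: n1:lead/t2/[y]
after 10 — deliver 1→2: n2:foll/t1/[-]
after 11 — deliver 0→2: ·

y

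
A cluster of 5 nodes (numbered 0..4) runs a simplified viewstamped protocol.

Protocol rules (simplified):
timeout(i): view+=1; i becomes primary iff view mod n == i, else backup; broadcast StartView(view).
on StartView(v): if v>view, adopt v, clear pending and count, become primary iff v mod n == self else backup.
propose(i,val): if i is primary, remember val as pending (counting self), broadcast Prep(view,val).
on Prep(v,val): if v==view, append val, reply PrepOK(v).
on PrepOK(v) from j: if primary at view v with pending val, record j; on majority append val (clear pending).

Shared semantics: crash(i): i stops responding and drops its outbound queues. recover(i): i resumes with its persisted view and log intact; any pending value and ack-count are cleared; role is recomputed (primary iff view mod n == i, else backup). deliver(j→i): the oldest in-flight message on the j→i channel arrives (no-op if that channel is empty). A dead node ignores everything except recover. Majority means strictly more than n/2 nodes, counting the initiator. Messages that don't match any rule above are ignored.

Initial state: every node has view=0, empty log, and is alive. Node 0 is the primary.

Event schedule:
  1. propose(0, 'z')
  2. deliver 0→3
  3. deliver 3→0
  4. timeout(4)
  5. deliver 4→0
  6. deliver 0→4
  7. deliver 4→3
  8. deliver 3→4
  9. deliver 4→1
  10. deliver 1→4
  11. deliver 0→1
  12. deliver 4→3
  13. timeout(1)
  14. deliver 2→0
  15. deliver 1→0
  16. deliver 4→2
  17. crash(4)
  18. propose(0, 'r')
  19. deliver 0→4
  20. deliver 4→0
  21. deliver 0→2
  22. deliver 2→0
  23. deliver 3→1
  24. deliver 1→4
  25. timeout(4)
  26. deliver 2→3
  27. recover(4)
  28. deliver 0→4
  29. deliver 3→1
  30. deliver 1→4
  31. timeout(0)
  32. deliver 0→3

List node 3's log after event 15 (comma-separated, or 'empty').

[1] propose(0,'z') → ∅
[2] deliver 0→3 → N3(back v0 [z])
[3] deliver 3→0 → ∅
[4] timeout(4) → N4(back v1 [-])
[5] deliver 4→0 → N0(back v1 [-])
[6] deliver 0→4 → ∅
[7] deliver 4→3 → N3(back v1 [z])
[8] deliver 3→4 → ∅
[9] deliver 4→1 → N1(prim v1 [-])
[10] deliver 1→4 → ∅
[11] deliver 0→1 → ∅
[12] deliver 4→3 → ∅
[13] timeout(1) → N1(back v2 [-])
[14] deliver 2→0 → ∅
[15] deliver 1→0 → N0(back v2 [-])

z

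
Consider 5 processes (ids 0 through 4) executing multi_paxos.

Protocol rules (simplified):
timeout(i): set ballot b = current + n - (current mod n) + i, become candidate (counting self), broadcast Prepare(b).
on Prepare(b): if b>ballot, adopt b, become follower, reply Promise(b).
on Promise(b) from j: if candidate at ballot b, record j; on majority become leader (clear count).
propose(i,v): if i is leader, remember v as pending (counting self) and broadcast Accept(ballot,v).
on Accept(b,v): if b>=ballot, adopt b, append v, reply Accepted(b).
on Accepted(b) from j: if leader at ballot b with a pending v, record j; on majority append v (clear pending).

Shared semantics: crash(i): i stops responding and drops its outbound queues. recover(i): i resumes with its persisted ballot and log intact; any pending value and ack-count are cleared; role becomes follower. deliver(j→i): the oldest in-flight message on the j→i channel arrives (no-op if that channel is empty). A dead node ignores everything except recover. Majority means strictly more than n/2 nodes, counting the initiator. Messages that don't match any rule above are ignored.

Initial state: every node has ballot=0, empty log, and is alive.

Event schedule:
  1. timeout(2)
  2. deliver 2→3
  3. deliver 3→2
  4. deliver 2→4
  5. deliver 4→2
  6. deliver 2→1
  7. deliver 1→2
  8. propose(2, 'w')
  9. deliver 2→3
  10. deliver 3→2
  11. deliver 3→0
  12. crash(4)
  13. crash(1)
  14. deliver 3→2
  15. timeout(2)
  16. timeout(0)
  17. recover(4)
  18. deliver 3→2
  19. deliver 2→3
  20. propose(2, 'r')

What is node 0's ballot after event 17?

5

step 1 timeout(2): 2={cand,b=7,log=-}
step 2 deliver 2→3: 3={foll,b=7,log=-}
step 3 deliver 3→2: —
step 4 deliver 2→4: 4={foll,b=7,log=-}
step 5 deliver 4→2: 2={lead,b=7,log=-}
step 6 deliver 2→1: 1={foll,b=7,log=-}
step 7 deliver 1→2: —
step 8 propose(2,'w'): —
step 9 deliver 2→3: 3={foll,b=7,log=w}
step 10 deliver 3→2: —
step 11 deliver 3→0: —
step 12 crash(4): 4={✗foll,b=7,log=-}
step 13 crash(1): 1={✗foll,b=7,log=-}
step 14 deliver 3→2: —
step 15 timeout(2): 2={cand,b=12,log=-}
step 16 timeout(0): 0={cand,b=5,log=-}
step 17 recover(4): 4={foll,b=7,log=-}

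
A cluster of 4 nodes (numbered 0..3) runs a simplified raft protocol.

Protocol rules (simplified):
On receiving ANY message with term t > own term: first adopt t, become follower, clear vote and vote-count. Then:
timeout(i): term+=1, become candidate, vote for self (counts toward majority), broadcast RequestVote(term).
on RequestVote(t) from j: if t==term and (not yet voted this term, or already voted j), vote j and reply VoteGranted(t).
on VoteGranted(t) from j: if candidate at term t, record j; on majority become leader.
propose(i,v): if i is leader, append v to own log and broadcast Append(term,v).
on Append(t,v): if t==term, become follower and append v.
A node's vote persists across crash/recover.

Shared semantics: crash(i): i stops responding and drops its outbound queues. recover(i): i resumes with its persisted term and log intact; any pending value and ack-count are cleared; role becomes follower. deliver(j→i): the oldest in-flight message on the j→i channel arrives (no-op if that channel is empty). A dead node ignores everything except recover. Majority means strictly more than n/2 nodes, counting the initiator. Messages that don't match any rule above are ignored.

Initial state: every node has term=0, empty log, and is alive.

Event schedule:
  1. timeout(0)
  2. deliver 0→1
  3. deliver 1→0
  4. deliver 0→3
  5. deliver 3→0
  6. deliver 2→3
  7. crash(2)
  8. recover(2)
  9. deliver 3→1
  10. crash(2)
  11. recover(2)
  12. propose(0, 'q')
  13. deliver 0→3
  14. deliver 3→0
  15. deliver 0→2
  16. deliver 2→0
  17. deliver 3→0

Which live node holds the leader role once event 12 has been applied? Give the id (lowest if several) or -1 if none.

e1 timeout(0): 0[cand,t=1,-]
e2 deliver 0→1: 1[foll,t=1,-]
e3 deliver 1→0: ·
e4 deliver 0→3: 3[foll,t=1,-]
e5 deliver 3→0: 0[lead,t=1,-]
e6 deliver 2→3: ·
e7 crash(2): 2[✗foll,t=0,-]
e8 recover(2): 2[foll,t=0,-]
e9 deliver 3→1: ·
e10 crash(2): 2[✗foll,t=0,-]
e11 recover(2): 2[foll,t=0,-]
e12 propose(0,'q'): 0[lead,t=1,q]

0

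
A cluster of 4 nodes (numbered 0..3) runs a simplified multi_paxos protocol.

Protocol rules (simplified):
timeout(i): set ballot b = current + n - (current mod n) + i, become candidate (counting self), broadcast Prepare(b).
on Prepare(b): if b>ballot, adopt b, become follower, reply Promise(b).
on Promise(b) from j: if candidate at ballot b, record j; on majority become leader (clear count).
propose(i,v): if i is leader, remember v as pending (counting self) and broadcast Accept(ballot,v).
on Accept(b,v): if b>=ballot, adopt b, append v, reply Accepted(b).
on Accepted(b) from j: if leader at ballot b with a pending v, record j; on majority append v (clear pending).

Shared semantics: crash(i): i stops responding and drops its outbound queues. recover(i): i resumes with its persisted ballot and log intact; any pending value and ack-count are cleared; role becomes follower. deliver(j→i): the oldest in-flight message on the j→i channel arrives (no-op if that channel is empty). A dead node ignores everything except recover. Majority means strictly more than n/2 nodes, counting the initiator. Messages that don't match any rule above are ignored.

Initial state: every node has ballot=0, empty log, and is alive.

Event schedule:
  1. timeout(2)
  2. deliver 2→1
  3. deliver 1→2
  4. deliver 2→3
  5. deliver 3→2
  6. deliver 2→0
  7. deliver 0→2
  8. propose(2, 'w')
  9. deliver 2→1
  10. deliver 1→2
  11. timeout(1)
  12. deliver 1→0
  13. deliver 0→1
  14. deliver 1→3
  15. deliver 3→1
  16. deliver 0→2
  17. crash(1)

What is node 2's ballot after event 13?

6

after 1 — timeout(2): n2:cand/b6/[-]
after 2 — deliver 2→1: n1:foll/b6/[-]
after 3 — deliver 1→2: ·
after 4 — deliver 2→3: n3:foll/b6/[-]
after 5 — deliver 3→2: n2:lead/b6/[-]
after 6 — deliver 2→0: n0:foll/b6/[-]
after 7 — deliver 0→2: ·
after 8 — propose(2,'w'): ·
after 9 — deliver 2→1: n1:foll/b6/[w]
after 10 — deliver 1→2: ·
after 11 — timeout(1): n1:cand/b9/[w]
after 12 — deliver 1→0: n0:foll/b9/[-]
after 13 — deliver 0→1: ·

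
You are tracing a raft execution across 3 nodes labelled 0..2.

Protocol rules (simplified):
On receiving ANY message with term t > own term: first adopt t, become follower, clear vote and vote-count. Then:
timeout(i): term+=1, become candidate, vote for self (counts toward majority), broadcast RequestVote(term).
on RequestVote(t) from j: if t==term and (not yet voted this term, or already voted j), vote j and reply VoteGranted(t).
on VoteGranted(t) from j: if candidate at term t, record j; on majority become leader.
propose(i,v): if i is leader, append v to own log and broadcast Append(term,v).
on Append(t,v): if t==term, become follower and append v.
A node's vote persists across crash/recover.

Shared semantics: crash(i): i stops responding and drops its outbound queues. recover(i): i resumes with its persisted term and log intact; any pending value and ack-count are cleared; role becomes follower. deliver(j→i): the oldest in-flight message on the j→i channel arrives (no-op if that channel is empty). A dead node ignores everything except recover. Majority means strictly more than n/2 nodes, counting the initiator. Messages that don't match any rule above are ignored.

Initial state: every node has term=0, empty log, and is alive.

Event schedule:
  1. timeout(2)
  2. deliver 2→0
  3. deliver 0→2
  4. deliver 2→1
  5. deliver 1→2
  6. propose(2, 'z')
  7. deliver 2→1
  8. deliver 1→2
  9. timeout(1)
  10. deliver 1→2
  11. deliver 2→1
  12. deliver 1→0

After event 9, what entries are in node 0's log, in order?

after 1 — timeout(2): n2:cand/t1/[-]
after 2 — deliver 2→0: n0:foll/t1/[-]
after 3 — deliver 0→2: n2:lead/t1/[-]
after 4 — deliver 2→1: n1:foll/t1/[-]
after 5 — deliver 1→2: ·
after 6 — propose(2,'z'): n2:lead/t1/[z]
after 7 — deliver 2→1: n1:foll/t1/[z]
after 8 — deliver 1→2: ·
after 9 — timeout(1): n1:cand/t2/[z]

empty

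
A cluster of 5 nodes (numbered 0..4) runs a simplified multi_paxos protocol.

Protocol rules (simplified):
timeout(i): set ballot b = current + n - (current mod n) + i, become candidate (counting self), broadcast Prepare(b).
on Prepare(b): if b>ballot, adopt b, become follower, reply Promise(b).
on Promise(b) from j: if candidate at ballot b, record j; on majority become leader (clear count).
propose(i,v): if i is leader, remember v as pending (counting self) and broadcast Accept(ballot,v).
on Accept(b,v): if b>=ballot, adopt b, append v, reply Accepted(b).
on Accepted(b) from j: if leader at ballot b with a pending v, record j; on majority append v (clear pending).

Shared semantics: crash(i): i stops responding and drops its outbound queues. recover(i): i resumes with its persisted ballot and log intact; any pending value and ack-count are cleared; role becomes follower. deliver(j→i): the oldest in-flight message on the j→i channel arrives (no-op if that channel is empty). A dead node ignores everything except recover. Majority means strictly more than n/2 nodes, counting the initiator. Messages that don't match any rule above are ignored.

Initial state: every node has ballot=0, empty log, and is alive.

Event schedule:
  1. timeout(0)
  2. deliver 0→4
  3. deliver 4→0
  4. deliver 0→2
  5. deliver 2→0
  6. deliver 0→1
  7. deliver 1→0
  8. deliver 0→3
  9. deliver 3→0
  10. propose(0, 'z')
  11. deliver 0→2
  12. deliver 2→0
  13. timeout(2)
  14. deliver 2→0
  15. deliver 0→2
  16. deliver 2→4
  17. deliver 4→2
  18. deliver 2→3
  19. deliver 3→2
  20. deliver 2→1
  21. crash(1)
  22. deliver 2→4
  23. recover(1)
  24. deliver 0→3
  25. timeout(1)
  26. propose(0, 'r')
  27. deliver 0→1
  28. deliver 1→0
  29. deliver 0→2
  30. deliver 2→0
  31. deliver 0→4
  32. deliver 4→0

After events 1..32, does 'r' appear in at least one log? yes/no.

1. timeout(0):  <0:cand b5 ->
2. deliver 0→4:  <4:foll b5 ->
3. deliver 4→0:  nop
4. deliver 0→2:  <2:foll b5 ->
5. deliver 2→0:  <0:lead b5 ->
6. deliver 0→1:  <1:foll b5 ->
7. deliver 1→0:  nop
8. deliver 0→3:  <3:foll b5 ->
9. deliver 3→0:  nop
10. propose(0,'z'):  nop
11. deliver 0→2:  <2:foll b5 z>
12. deliver 2→0:  nop
13. timeout(2):  <2:cand b12 z>
14. deliver 2→0:  <0:foll b12 ->
15. deliver 0→2:  nop
16. deliver 2→4:  <4:foll b12 ->
17. deliver 4→2:  <2:lead b12 z>
18. deliver 2→3:  <3:foll b12 ->
19. deliver 3→2:  nop
20. deliver 2→1:  <1:foll b12 ->
21. crash(1):  <1:✗foll b12 ->
22. deliver 2→4:  nop
23. recover(1):  <1:foll b12 ->
24. deliver 0→3:  nop
25. timeout(1):  <1:cand b16 ->
26. propose(0,'r'):  nop
27. deliver 0→1:  nop
28. deliver 1→0:  <0:foll b16 ->
29. deliver 0→2:  nop
30. deliver 2→0:  nop
31. deliver 0→4:  nop
32. deliver 4→0:  nop

no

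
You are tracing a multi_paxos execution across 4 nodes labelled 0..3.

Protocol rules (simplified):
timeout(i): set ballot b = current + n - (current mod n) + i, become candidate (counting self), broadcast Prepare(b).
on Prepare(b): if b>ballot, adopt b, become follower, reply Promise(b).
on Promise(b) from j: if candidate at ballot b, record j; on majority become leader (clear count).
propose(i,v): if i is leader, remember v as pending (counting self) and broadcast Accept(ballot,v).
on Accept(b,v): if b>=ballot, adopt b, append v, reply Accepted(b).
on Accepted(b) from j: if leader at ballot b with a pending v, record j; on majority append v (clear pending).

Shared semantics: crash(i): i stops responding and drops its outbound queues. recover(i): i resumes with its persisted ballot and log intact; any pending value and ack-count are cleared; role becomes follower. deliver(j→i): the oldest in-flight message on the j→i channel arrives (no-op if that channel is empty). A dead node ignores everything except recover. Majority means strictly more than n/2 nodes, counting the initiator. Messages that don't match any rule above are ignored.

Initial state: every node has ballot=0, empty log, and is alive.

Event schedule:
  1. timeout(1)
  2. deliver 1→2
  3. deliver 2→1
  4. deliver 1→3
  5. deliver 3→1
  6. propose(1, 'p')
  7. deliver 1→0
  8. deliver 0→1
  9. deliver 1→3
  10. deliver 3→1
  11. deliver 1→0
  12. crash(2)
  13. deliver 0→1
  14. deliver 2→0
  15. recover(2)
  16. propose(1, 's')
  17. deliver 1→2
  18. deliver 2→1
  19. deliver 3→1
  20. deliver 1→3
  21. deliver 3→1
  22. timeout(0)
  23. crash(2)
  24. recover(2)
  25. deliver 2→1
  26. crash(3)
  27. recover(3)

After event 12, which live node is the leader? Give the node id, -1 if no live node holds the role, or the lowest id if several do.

1. timeout(1):  <1:cand b5 ->
2. deliver 1→2:  <2:foll b5 ->
3. deliver 2→1:  nop
4. deliver 1→3:  <3:foll b5 ->
5. deliver 3→1:  <1:lead b5 ->
6. propose(1,'p'):  nop
7. deliver 1→0:  <0:foll b5 ->
8. deliver 0→1:  nop
9. deliver 1→3:  <3:foll b5 p>
10. deliver 3→1:  nop
11. deliver 1→0:  <0:foll b5 p>
12. crash(2):  <2:✗foll b5 ->

1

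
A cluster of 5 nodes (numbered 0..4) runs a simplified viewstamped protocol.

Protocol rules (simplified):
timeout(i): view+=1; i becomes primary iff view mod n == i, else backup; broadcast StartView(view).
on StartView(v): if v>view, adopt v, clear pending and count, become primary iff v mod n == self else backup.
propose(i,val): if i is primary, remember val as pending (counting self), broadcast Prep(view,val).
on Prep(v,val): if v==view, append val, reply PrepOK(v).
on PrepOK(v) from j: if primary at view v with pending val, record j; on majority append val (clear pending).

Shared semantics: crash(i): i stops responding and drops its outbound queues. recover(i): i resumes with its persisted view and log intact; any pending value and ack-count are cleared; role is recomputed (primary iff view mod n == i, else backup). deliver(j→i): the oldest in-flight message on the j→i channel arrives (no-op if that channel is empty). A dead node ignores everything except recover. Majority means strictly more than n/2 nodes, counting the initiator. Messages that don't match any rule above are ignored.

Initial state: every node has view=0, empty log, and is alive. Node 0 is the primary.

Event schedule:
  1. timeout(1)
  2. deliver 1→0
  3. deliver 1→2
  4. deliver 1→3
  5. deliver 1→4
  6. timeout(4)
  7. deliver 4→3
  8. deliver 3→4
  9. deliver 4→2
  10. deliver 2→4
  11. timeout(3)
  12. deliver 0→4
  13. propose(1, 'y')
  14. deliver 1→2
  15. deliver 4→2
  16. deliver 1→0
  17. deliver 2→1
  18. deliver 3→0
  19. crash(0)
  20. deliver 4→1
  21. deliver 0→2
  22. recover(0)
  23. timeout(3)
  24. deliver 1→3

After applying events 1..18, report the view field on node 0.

3

[1] timeout(1) → N1(prim v1 [-])
[2] deliver 1→0 → N0(back v1 [-])
[3] deliver 1→2 → N2(back v1 [-])
[4] deliver 1→3 → N3(back v1 [-])
[5] deliver 1→4 → N4(back v1 [-])
[6] timeout(4) → N4(back v2 [-])
[7] deliver 4→3 → N3(back v2 [-])
[8] deliver 3→4 → ∅
[9] deliver 4→2 → N2(prim v2 [-])
[10] deliver 2→4 → ∅
[11] timeout(3) → N3(prim v3 [-])
[12] deliver 0→4 → ∅
[13] propose(1,'y') → ∅
[14] deliver 1→2 → ∅
[15] deliver 4→2 → ∅
[16] deliver 1→0 → N0(back v1 [y])
[17] deliver 2→1 → ∅
[18] deliver 3→0 → N0(back v3 [y])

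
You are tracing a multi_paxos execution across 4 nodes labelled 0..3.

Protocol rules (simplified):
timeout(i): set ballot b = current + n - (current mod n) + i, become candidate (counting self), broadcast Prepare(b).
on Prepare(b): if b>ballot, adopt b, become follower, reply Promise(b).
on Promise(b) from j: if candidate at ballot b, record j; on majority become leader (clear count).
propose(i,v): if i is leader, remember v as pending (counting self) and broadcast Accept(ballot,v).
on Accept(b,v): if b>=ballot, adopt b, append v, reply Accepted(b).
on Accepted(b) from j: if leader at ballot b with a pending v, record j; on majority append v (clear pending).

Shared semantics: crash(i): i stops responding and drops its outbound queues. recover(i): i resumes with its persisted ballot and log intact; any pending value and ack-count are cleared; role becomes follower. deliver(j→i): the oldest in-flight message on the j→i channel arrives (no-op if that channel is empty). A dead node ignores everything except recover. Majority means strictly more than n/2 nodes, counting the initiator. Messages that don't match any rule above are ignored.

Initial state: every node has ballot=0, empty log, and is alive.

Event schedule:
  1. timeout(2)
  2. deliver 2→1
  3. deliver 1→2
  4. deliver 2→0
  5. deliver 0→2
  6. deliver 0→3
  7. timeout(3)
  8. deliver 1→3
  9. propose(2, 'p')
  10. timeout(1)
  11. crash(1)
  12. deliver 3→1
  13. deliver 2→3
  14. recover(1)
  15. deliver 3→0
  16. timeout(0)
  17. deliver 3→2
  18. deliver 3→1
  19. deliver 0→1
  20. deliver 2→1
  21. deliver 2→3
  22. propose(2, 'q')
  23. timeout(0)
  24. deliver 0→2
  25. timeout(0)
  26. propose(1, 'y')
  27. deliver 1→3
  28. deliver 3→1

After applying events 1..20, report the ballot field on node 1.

step 1 timeout(2): 2={cand,b=6,log=-}
step 2 deliver 2→1: 1={foll,b=6,log=-}
step 3 deliver 1→2: —
step 4 deliver 2→0: 0={foll,b=6,log=-}
step 5 deliver 0→2: 2={lead,b=6,log=-}
step 6 deliver 0→3: —
step 7 timeout(3): 3={cand,b=7,log=-}
step 8 deliver 1→3: —
step 9 propose(2,'p'): —
step 10 timeout(1): 1={cand,b=9,log=-}
step 11 crash(1): 1={✗cand,b=9,log=-}
step 12 deliver 3→1: —
step 13 deliver 2→3: —
step 14 recover(1): 1={foll,b=9,log=-}
step 15 deliver 3→0: 0={foll,b=7,log=-}
step 16 timeout(0): 0={cand,b=8,log=-}
step 17 deliver 3→2: 2={foll,b=7,log=-}
step 18 deliver 3→1: —
step 19 deliver 0→1: —
step 20 deliver 2→1: —

9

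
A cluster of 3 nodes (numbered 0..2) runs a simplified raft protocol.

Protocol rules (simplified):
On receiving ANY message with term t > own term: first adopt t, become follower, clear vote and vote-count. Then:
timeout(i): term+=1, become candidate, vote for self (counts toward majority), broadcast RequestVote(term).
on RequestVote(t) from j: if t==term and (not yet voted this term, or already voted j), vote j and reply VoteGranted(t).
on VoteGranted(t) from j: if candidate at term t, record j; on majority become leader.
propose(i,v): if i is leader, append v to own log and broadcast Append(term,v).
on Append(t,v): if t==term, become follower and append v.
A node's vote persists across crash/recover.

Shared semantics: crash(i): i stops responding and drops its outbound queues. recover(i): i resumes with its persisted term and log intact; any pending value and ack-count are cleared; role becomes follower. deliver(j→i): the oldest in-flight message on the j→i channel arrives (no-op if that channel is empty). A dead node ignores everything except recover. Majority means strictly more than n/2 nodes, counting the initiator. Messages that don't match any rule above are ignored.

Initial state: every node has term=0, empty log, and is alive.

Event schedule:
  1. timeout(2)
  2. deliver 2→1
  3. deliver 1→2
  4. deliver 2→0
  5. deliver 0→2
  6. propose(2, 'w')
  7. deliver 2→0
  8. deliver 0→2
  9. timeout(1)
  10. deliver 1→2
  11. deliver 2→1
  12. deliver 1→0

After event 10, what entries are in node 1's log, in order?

empty

e1 timeout(2): 2[cand,t=1,-]
e2 deliver 2→1: 1[foll,t=1,-]
e3 deliver 1→2: 2[lead,t=1,-]
e4 deliver 2→0: 0[foll,t=1,-]
e5 deliver 0→2: ·
e6 propose(2,'w'): 2[lead,t=1,w]
e7 deliver 2→0: 0[foll,t=1,w]
e8 deliver 0→2: ·
e9 timeout(1): 1[cand,t=2,-]
e10 deliver 1→2: 2[foll,t=2,w]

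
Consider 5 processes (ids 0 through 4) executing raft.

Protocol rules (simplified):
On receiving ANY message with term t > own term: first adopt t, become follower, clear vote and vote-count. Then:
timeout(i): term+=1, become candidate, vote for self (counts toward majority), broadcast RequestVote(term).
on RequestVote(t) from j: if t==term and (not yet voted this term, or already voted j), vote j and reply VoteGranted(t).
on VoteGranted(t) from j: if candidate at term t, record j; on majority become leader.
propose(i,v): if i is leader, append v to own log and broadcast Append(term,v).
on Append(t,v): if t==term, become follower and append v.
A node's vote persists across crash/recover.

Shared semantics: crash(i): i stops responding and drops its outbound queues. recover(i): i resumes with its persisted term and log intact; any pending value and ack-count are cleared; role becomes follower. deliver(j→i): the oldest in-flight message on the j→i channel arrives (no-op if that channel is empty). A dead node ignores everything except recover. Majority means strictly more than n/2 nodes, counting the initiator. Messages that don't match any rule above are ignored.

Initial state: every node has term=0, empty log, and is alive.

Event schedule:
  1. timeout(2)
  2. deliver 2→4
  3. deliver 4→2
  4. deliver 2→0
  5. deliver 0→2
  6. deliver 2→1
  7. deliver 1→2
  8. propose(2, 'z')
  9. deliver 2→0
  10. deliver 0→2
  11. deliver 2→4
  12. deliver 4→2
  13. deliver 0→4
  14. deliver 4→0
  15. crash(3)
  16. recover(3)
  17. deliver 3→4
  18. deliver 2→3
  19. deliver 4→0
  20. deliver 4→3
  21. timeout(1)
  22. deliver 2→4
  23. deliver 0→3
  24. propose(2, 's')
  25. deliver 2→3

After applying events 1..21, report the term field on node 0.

1

after 1 — timeout(2): n2:cand/t1/[-]
after 2 — deliver 2→4: n4:foll/t1/[-]
after 3 — deliver 4→2: ·
after 4 — deliver 2→0: n0:foll/t1/[-]
after 5 — deliver 0→2: n2:lead/t1/[-]
after 6 — deliver 2→1: n1:foll/t1/[-]
after 7 — deliver 1→2: ·
after 8 — propose(2,'z'): n2:lead/t1/[z]
after 9 — deliver 2→0: n0:foll/t1/[z]
after 10 — deliver 0→2: ·
after 11 — deliver 2→4: n4:foll/t1/[z]
after 12 — deliver 4→2: ·
after 13 — deliver 0→4: ·
after 14 — deliver 4→0: ·
after 15 — crash(3): n3:✗foll/t0/[-]
after 16 — recover(3): n3:foll/t0/[-]
after 17 — deliver 3→4: ·
after 18 — deliver 2→3: n3:foll/t1/[-]
after 19 — deliver 4→0: ·
after 20 — deliver 4→3: ·
after 21 — timeout(1): n1:cand/t2/[-]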